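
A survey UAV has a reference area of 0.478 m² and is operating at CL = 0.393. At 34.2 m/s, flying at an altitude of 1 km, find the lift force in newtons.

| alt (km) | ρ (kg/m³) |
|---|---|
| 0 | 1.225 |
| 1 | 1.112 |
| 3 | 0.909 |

At 1 km, from the table: ρ = 1.112 kg/m³.
L = ½ρv²S·CL = ½ × 1.112 × 34.2² × 0.478 × 0.393 = 122 N

L = 122 N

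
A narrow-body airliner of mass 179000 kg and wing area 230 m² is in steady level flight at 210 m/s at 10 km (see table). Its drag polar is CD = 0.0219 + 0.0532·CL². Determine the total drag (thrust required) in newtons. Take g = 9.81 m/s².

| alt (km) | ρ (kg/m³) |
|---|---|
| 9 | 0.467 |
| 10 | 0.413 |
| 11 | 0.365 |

D = 1.24×10^5 N

At 10 km, from the table: ρ = 0.413 kg/m³.
In steady level flight, lift balances weight: W = mg = 179000 × 9.81 = 1.756×10^6 N.
q = ½ρv² = ½ × 0.413 × 210² = 9107 Pa.
Required CL = L/(qS) = 1.756×10^6/(9107·230) = 0.8384.
CD = 0.0219 + 0.0532 × 0.8384² = 0.05929.
D = q·S·CD = 9107 × 230 × 0.05929 = 1.242×10^5 N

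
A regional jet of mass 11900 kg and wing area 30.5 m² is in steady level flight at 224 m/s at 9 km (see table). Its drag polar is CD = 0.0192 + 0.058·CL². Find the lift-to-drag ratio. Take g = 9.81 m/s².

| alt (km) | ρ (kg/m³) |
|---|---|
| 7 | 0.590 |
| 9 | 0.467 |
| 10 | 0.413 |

At 9 km, from the table: ρ = 0.467 kg/m³.
In steady level flight, lift balances weight: W = mg = 11900 × 9.81 = 1.1674×10^5 N.
Dynamic pressure q = 0.5 × 0.467 × 224² = 11720 Pa.
CL = W/(q·S) = 1.1674×10^5 / (11720 × 30.5) = 0.3267.
CD = 0.0192 + 0.058 × 0.3267² = 0.02539.
L/D = CL/CD = 0.3267 / 0.02539 = 12.9

L/D = 12.9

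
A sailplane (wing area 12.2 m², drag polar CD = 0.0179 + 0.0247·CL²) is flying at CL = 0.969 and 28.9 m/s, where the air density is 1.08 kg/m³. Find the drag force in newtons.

D = 226 N

CD = 0.0179 + 0.0247 × 0.969² = 0.04109
D = ½ρv²S·CD = ½ × 1.08 × 28.9² × 12.2 × 0.04109 = 226 N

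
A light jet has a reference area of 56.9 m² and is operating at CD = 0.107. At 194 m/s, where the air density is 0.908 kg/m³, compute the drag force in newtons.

D = 1.04×10^5 N

Dynamic pressure q = ½ρv² = ½ × 0.908 × 194² = 17090 Pa.
D = q·S·CD = 17090 × 56.9 × 0.107 = 1.04×10^5 N ≈ 104 kN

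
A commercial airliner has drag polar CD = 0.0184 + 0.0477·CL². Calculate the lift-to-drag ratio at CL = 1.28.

L/D = 13.3

CD = 0.0184 + 0.0477 × 1.28² = 0.09655
L/D = CL/CD = 1.28 / 0.09655 = 13.3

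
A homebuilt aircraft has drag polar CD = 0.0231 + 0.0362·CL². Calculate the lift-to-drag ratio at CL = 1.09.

L/D = 16.5

CD = 0.0231 + 0.0362 × 1.09² = 0.06611
L/D = CL/CD = 1.09 / 0.06611 = 16.5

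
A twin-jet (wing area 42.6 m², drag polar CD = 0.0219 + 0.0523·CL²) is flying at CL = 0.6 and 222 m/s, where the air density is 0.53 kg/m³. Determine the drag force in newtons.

CD = 0.0219 + 0.0523 × 0.6² = 0.04073
D = ½ρv²S·CD = ½ × 0.53 × 222² × 42.6 × 0.04073 = 22700 N

D = 22700 N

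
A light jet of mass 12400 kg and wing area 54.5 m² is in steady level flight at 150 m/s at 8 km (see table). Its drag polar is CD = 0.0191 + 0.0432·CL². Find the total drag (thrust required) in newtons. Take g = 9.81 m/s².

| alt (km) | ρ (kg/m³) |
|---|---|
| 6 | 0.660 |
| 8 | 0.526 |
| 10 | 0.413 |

At 8 km, from the table: ρ = 0.526 kg/m³.
Weight W = mg = 12400 × 9.81 = 1.2164×10^5 N; in level flight L = W.
Dynamic pressure q = 0.5 × 0.526 × 150² = 5918 Pa.
CL = 2W/(ρv²S) = 2×1.2164×10^5/(0.526×150²×54.5) = 0.3772.
CD = 0.0191 + 0.0432 × 0.3772² = 0.02525.
D = q·S·CD = 5918 × 54.5 × 0.02525 = 8142 N

D = 8140 N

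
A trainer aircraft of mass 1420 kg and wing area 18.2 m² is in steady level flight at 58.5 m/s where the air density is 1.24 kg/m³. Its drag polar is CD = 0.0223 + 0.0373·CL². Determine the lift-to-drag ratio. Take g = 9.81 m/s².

Weight W = mg = 1420 × 9.81 = 13930 N; in level flight L = W.
q = ½ρv² = ½ × 1.24 × 58.5² = 2122 Pa.
CL = W/(q·S) = 13930 / (2122 × 18.2) = 0.3607.
CD = 0.0223 + 0.0373 × 0.3607² = 0.02715.
L/D = CL/CD = 0.3607 / 0.02715 = 13.3

L/D = 13.3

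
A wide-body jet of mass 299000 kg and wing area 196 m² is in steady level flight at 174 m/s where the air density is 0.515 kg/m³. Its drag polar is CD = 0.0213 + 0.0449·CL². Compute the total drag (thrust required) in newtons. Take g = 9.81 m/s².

D = 2.85×10^5 N

Weight W = mg = 299000 × 9.81 = 2.9332×10^6 N; in level flight L = W.
q = ½ρv² = ½ × 0.515 × 174² = 7796 Pa.
Required CL = L/(qS) = 2.9332×10^6/(7796·196) = 1.92.
CD = 0.0213 + 0.0449 × 1.92² = 0.1867.
D = q·S·CD = 7796 × 196 × 0.1867 = 2.854×10^5 N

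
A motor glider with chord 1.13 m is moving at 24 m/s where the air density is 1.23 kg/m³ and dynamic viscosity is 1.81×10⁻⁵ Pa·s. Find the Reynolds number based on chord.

Re = ρ·v·c/μ = 1.23 × 24 × 1.13 / (1.81×10⁻⁵) = 1.84×10^6

Re = 1.84×10^6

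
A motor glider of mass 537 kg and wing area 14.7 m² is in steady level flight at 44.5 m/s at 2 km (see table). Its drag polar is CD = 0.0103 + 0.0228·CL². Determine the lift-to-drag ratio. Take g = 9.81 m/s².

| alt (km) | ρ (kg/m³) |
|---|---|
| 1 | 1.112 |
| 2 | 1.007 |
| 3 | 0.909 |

L/D = 27.1

At 2 km, from the table: ρ = 1.007 kg/m³.
In steady level flight, lift balances weight: W = mg = 537 × 9.81 = 5268 N.
Dynamic pressure q = 0.5 × 1.007 × 44.5² = 997.1 Pa.
Required CL = L/(qS) = 5268/(997.1·14.7) = 0.3594.
CD = 0.0103 + 0.0228 × 0.3594² = 0.01325.
L/D = CL/CD = 0.3594 / 0.01325 = 27.1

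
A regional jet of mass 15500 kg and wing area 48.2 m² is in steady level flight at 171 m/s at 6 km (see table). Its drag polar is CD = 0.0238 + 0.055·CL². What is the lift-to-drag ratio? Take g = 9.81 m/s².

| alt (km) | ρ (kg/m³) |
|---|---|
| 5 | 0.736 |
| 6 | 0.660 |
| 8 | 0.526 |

L/D = 11

At 6 km, from the table: ρ = 0.660 kg/m³.
Weight W = mg = 15500 × 9.81 = 1.5206×10^5 N; in level flight L = W.
Dynamic pressure q = 0.5 × 0.66 × 171² = 9650 Pa.
CL = W/(q·S) = 1.5206×10^5 / (9650 × 48.2) = 0.3269.
CD = 0.0238 + 0.055 × 0.3269² = 0.02968.
L/D = CL/CD = 0.3269 / 0.02968 = 11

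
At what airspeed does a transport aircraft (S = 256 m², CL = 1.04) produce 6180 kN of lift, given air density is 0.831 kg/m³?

v = 236 m/s

L = ½ρv²S·CL ⇒ v = √(2L/(ρ·S·CL))
v = √(2 × 6.18×10^6 / (0.831 × 256 × 1.04)) = √55870 = 236 m/s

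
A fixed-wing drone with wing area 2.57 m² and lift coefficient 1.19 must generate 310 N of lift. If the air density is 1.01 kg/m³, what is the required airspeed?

L = ½ρv²S·CL ⇒ v = √(2L/(ρ·S·CL))
v = √(2 × 310 / (1.01 × 2.57 × 1.19)) = √200.7 = 14.2 m/s

v = 14.2 m/s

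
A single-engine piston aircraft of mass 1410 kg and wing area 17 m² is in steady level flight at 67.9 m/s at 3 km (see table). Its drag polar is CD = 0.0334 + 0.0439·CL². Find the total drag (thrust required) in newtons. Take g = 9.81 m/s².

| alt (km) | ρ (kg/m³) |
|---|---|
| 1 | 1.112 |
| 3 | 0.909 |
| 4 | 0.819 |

D = 1430 N

At 3 km, from the table: ρ = 0.909 kg/m³.
Weight W = mg = 1410 × 9.81 = 13832 N; in level flight L = W.
Dynamic pressure q = 0.5 × 0.909 × 67.9² = 2095 Pa.
CL = W/(q·S) = 13832 / (2095 × 17) = 0.3883.
CD = 0.0334 + 0.0439 × 0.3883² = 0.04002.
D = q·S·CD = 2095 × 17 × 0.04002 = 1426 N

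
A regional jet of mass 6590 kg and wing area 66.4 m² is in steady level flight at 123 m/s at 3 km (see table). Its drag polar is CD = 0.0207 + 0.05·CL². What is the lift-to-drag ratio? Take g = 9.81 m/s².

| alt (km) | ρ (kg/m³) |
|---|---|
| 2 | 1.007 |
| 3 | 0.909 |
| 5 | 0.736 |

At 3 km, from the table: ρ = 0.909 kg/m³.
Level flight ⇒ L = W = m·g = 6590 × 9.81 = 64648 N.
q = ½ρv² = ½ × 0.909 × 123² = 6876 Pa.
CL = 2W/(ρv²S) = 2×64648/(0.909×123²×66.4) = 0.1416.
CD = 0.0207 + 0.05 × 0.1416² = 0.0217.
L/D = CL/CD = 0.1416 / 0.0217 = 6.52

L/D = 6.52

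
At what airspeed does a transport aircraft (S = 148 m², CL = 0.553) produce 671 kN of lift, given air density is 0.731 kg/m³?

v = 150 m/s

L = ½ρv²S·CL ⇒ v = √(2L/(ρ·S·CL))
v = √(2 × 6.71×10^5 / (0.731 × 148 × 0.553)) = √22430 = 150 m/s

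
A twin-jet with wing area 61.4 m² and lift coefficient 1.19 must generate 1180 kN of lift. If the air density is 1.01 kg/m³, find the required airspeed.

v = 179 m/s

L = ½ρv²S·CL ⇒ v = √(2L/(ρ·S·CL))
v = √(2 × 1.18×10^6 / (1.01 × 61.4 × 1.19)) = √31980 = 179 m/s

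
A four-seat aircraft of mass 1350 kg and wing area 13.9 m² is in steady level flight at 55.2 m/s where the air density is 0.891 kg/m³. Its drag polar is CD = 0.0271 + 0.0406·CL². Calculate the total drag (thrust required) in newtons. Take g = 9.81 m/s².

D = 889 N

Weight W = mg = 1350 × 9.81 = 13244 N; in level flight L = W.
Dynamic pressure q = 0.5 × 0.891 × 55.2² = 1357 Pa.
CL = 2W/(ρv²S) = 2×13244/(0.891×55.2²×13.9) = 0.7019.
CD = 0.0271 + 0.0406 × 0.7019² = 0.0471.
D = q·S·CD = 1357 × 13.9 × 0.0471 = 888.7 N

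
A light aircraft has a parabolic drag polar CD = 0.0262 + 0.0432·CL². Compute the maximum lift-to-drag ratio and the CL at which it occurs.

(L/D)max = 14.9, at CL = 0.779

For CD = CD0 + K·CL², (L/D)max occurs at CL* = √(CD0/K) and equals 1/(2√(K·CD0)).
(L/D)max = 1/(2√(0.0432 × 0.0262)) = 1/(2 × 0.03364) = 14.9
CL* = √(0.0262/0.0432) = 0.779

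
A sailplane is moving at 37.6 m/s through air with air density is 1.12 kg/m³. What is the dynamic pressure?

q = ½ρv² = ½ × 1.12 × 37.6² = 792 Pa

q = 792 Pa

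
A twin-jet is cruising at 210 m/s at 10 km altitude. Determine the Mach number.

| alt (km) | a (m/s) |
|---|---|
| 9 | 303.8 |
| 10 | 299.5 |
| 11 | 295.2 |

M = 0.701

At 10 km, from the table: a = 299.5 m/s.
M = v/a = 210 / 299.5 = 0.701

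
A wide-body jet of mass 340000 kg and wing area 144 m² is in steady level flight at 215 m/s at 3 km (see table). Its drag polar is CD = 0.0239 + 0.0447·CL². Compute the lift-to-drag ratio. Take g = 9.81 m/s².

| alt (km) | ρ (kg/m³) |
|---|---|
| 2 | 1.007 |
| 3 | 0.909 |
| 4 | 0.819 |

L/D = 14.1

At 3 km, from the table: ρ = 0.909 kg/m³.
Weight W = mg = 340000 × 9.81 = 3.3354×10^6 N; in level flight L = W.
Dynamic pressure q = 0.5 × 0.909 × 215² = 21010 Pa.
CL = 2W/(ρv²S) = 2×3.3354×10^6/(0.909×215²×144) = 1.102.
CD = 0.0239 + 0.0447 × 1.102² = 0.07823.
L/D = CL/CD = 1.102 / 0.07823 = 14.1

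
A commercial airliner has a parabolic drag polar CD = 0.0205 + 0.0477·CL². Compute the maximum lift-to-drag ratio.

For CD = CD0 + K·CL², (L/D)max occurs at CL* = √(CD0/K) and equals 1/(2√(K·CD0)).
(L/D)max = 1/(2√(0.0477 × 0.0205)) = 1/(2 × 0.03127) = 16

(L/D)max = 16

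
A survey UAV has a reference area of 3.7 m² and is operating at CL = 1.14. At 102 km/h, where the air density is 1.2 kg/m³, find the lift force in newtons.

L = 2030 N

Convert speed: v = 102 km/h ÷ 3.6 = 28.33 m/s.
L = ½ρv²S·CL = ½ × 1.2 × 28.33² × 3.7 × 1.14 = 2030 N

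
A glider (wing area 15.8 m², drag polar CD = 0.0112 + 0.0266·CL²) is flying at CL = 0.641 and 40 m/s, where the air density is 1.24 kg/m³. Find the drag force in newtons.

CD = 0.0112 + 0.0266 × 0.641² = 0.02213
D = ½ρv²S·CD = ½ × 1.24 × 40² × 15.8 × 0.02213 = 347 N

D = 347 N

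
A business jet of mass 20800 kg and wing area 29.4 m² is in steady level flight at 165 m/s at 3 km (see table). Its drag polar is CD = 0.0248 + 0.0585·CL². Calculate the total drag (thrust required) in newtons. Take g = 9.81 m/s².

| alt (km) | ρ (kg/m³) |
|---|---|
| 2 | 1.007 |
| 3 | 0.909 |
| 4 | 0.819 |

At 3 km, from the table: ρ = 0.909 kg/m³.
Level flight ⇒ L = W = m·g = 20800 × 9.81 = 2.0405×10^5 N.
q = ½ρv² = ½ × 0.909 × 165² = 12370 Pa.
Required CL = L/(qS) = 2.0405×10^5/(12370·29.4) = 0.5609.
CD = 0.0248 + 0.0585 × 0.5609² = 0.0432.
D = q·S·CD = 12370 × 29.4 × 0.0432 = 15720 N

D = 15700 N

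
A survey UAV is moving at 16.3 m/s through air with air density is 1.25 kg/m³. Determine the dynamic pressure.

q = 166 Pa

q = ½ρv² = ½ × 1.25 × 16.3² = 166 Pa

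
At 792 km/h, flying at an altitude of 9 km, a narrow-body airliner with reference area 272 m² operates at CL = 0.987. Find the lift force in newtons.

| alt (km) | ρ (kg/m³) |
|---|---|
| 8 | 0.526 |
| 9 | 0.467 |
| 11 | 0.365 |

At 9 km, from the table: ρ = 0.467 kg/m³.
Convert speed: v = 792 km/h ÷ 3.6 = 220 m/s.
L = ½ρv²S·CL = ½ × 0.467 × 220² × 272 × 0.987 = 3.03×10^6 N ≈ 3030 kN

L = 3.03×10^6 N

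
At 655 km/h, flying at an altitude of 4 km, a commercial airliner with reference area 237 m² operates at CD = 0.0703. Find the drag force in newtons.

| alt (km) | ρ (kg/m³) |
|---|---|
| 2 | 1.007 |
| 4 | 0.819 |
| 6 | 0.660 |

D = 2.26×10^5 N

At 4 km, from the table: ρ = 0.819 kg/m³.
Convert speed: v = 655 km/h ÷ 3.6 = 181.9 m/s.
D = ½ρv²S·CD = ½ × 0.819 × 181.9² × 237 × 0.0703 = 2.26×10^5 N ≈ 226 kN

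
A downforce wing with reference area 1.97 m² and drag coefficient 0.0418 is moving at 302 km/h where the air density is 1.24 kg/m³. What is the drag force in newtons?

Convert speed: v = 302 km/h ÷ 3.6 = 83.89 m/s.
D = ½ρv²S·CD = ½ × 1.24 × 83.89² × 1.97 × 0.0418 = 359 N

D = 359 N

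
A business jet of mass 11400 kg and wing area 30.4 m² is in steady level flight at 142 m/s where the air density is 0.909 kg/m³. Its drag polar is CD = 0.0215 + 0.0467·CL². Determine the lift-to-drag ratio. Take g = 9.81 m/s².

L/D = 13.8

Weight W = mg = 11400 × 9.81 = 1.1183×10^5 N; in level flight L = W.
q = ½ρv² = ½ × 0.909 × 142² = 9165 Pa.
Required CL = L/(qS) = 1.1183×10^5/(9165·30.4) = 0.4014.
CD = 0.0215 + 0.0467 × 0.4014² = 0.02902.
L/D = CL/CD = 0.4014 / 0.02902 = 13.8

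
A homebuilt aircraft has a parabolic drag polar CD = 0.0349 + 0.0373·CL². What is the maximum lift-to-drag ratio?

For CD = CD0 + K·CL², (L/D)max occurs at CL* = √(CD0/K) and equals 1/(2√(K·CD0)).
(L/D)max = 1/(2√(0.0373 × 0.0349)) = 1/(2 × 0.03608) = 13.9

(L/D)max = 13.9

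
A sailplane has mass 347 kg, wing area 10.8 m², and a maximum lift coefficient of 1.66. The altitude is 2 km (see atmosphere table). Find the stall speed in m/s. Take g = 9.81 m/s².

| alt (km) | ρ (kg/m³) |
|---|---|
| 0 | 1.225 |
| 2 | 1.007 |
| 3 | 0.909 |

V_stall = 19.4 m/s

At 2 km, from the table: ρ = 1.007 kg/m³.
Weight W = mg = 347 × 9.81 = 3404 N.
V_stall = √(2W/(ρ·S·CL,max)) = √(2 × 3404 / (1.007 × 10.8 × 1.66))
V_stall = √377.1 = 19.4 m/s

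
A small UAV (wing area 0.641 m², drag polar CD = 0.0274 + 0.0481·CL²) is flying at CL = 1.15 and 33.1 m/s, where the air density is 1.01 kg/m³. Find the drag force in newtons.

CD = 0.0274 + 0.0481 × 1.15² = 0.09101
D = ½ρv²S·CD = ½ × 1.01 × 33.1² × 0.641 × 0.09101 = 32.3 N

D = 32.3 N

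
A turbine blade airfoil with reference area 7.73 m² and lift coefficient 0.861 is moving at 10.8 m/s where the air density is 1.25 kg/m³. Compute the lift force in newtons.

L = 485 N

L = ½ρv²S·CL = ½ × 1.25 × 10.8² × 7.73 × 0.861 = 485 N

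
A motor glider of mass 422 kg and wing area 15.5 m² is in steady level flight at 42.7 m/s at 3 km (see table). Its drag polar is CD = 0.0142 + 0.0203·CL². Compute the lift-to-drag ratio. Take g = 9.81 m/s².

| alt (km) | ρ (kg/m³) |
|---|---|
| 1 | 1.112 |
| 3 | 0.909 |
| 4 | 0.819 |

L/D = 19.8

At 3 km, from the table: ρ = 0.909 kg/m³.
Level flight ⇒ L = W = m·g = 422 × 9.81 = 4139.8 N.
q = ½ρv² = ½ × 0.909 × 42.7² = 828.7 Pa.
Required CL = L/(qS) = 4139.8/(828.7·15.5) = 0.3223.
CD = 0.0142 + 0.0203 × 0.3223² = 0.01631.
L/D = CL/CD = 0.3223 / 0.01631 = 19.8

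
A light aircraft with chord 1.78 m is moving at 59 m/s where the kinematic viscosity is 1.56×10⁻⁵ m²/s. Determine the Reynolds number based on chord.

Re = v·c/ν = 59 × 1.78 / (1.56×10⁻⁵) = 6.73×10^6

Re = 6.73×10^6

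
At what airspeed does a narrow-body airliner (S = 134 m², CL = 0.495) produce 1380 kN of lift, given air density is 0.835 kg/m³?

v = 223 m/s

L = ½ρv²S·CL ⇒ v = √(2L/(ρ·S·CL))
v = √(2 × 1.38×10^6 / (0.835 × 134 × 0.495)) = √49830 = 223 m/s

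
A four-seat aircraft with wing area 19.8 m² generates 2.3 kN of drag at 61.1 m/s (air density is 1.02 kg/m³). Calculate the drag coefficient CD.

From D = ½ρv²S·CD, rearranging gives CD = 2D/(ρv²S).
CD = 2 × 2300 / (1.02 × 61.1² × 19.8) = 0.061

CD = 0.061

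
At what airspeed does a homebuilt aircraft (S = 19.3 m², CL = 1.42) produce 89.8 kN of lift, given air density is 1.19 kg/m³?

L = ½ρv²S·CL ⇒ v = √(2L/(ρ·S·CL))
v = √(2 × 89800 / (1.19 × 19.3 × 1.42)) = √5507 = 74.2 m/s

v = 74.2 m/s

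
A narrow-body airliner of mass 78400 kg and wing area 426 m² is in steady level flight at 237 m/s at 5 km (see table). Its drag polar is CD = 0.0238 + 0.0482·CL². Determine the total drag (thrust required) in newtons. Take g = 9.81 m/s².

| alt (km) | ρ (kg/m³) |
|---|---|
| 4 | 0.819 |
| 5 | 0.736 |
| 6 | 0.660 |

At 5 km, from the table: ρ = 0.736 kg/m³.
In steady level flight, lift balances weight: W = mg = 78400 × 9.81 = 7.691×10^5 N.
q = ½ρv² = ½ × 0.736 × 237² = 20670 Pa.
CL = W/(q·S) = 7.691×10^5 / (20670 × 426) = 0.08734.
CD = 0.0238 + 0.0482 × 0.08734² = 0.02417.
D = q·S·CD = 20670 × 426 × 0.02417 = 2.128×10^5 N

D = 2.13×10^5 N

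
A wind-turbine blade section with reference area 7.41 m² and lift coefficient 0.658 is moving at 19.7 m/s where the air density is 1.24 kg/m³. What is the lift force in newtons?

Dynamic pressure q = ½ρv² = ½ × 1.24 × 19.7² = 240.6 Pa.
L = q·S·CL = 240.6 × 7.41 × 0.658 = 1170 N

L = 1170 N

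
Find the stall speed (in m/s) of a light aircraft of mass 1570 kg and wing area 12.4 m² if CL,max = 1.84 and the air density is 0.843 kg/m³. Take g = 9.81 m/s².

V_stall = 40 m/s

Weight W = mg = 1570 × 9.81 = 15400 N.
V_stall = √(2W/(ρ·S·CL,max)) = √(2 × 15400 / (0.843 × 12.4 × 1.84))
V_stall = √1602 = 40 m/s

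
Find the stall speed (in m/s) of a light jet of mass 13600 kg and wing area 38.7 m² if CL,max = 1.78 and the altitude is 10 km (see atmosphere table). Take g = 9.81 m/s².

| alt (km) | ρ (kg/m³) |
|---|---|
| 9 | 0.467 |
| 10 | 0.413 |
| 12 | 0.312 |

At 10 km, from the table: ρ = 0.413 kg/m³.
Stall occurs when L = W at CL,max. W = mg = 13600 × 9.81 = 1.334×10^5 N.
V_stall = √(2W/(ρ·S·CL,max)) = √(2 × 1.334×10^5 / (0.413 × 38.7 × 1.78))
V_stall = √9379 = 96.8 m/s

V_stall = 96.8 m/s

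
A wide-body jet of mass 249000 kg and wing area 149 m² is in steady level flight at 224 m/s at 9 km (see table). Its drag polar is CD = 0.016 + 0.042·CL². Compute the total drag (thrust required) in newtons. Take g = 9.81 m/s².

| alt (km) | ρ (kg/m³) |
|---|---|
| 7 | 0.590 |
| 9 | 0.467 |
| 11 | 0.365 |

D = 1.71×10^5 N

At 9 km, from the table: ρ = 0.467 kg/m³.
In steady level flight, lift balances weight: W = mg = 249000 × 9.81 = 2.4427×10^6 N.
q = ½ρv² = ½ × 0.467 × 224² = 11720 Pa.
CL = W/(q·S) = 2.4427×10^6 / (11720 × 149) = 1.399.
CD = 0.016 + 0.042 × 1.399² = 0.09823.
D = q·S·CD = 11720 × 149 × 0.09823 = 1.715×10^5 N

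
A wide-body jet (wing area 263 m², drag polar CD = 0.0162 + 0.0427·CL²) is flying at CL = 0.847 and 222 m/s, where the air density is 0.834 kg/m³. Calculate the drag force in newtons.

CD = 0.0162 + 0.0427 × 0.847² = 0.04683
D = ½ρv²S·CD = ½ × 0.834 × 222² × 263 × 0.04683 = 2.53×10^5 N

D = 2.53×10^5 N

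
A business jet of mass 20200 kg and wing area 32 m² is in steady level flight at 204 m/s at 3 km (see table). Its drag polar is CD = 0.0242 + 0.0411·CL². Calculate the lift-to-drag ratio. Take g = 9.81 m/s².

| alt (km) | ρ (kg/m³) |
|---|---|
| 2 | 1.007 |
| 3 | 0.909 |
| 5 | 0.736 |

L/D = 11.4

At 3 km, from the table: ρ = 0.909 kg/m³.
Weight W = mg = 20200 × 9.81 = 1.9816×10^5 N; in level flight L = W.
q = ½ρv² = ½ × 0.909 × 204² = 18910 Pa.
CL = W/(q·S) = 1.9816×10^5 / (18910 × 32) = 0.3274.
CD = 0.0242 + 0.0411 × 0.3274² = 0.02861.
L/D = CL/CD = 0.3274 / 0.02861 = 11.4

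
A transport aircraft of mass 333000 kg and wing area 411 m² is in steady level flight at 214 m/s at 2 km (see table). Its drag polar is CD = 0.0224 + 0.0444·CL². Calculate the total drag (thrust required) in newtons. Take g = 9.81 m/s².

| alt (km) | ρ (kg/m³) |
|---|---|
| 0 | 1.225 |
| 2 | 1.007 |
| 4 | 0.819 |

D = 2.62×10^5 N

At 2 km, from the table: ρ = 1.007 kg/m³.
Weight W = mg = 333000 × 9.81 = 3.2667×10^6 N; in level flight L = W.
q = ½ρv² = ½ × 1.007 × 214² = 23060 Pa.
Required CL = L/(qS) = 3.2667×10^6/(23060·411) = 0.3447.
CD = 0.0224 + 0.0444 × 0.3447² = 0.02768.
D = q·S·CD = 23060 × 411 × 0.02768 = 2.623×10^5 N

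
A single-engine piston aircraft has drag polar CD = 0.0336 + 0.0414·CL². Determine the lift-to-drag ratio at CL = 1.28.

CD = 0.0336 + 0.0414 × 1.28² = 0.1014
L/D = CL/CD = 1.28 / 0.1014 = 12.6

L/D = 12.6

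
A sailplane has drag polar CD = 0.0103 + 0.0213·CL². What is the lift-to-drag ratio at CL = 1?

L/D = 31.6

CD = 0.0103 + 0.0213 × 1² = 0.0316
L/D = CL/CD = 1 / 0.0316 = 31.6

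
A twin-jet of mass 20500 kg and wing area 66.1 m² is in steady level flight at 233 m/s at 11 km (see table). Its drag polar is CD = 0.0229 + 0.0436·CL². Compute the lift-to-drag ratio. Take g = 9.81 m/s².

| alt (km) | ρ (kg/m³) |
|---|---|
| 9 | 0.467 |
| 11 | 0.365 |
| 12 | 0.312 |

L/D = 11.4

At 11 km, from the table: ρ = 0.365 kg/m³.
In steady level flight, lift balances weight: W = mg = 20500 × 9.81 = 2.011×10^5 N.
q = ½ρv² = ½ × 0.365 × 233² = 9908 Pa.
CL = 2W/(ρv²S) = 2×2.011×10^5/(0.365×233²×66.1) = 0.3071.
CD = 0.0229 + 0.0436 × 0.3071² = 0.02701.
L/D = CL/CD = 0.3071 / 0.02701 = 11.4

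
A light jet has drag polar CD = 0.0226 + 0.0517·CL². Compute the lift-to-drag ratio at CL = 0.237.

CD = 0.0226 + 0.0517 × 0.237² = 0.0255
L/D = CL/CD = 0.237 / 0.0255 = 9.29

L/D = 9.29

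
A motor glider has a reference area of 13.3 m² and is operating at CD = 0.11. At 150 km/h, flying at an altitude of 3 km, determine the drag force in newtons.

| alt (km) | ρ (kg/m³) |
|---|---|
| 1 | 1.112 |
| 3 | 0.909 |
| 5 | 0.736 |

D = 1150 N

At 3 km, from the table: ρ = 0.909 kg/m³.
Convert speed: v = 150 km/h ÷ 3.6 = 41.67 m/s.
Dynamic pressure q = ½ρv² = ½ × 0.909 × 41.67² = 789.1 Pa.
D = q·S·CD = 789.1 × 13.3 × 0.11 = 1150 N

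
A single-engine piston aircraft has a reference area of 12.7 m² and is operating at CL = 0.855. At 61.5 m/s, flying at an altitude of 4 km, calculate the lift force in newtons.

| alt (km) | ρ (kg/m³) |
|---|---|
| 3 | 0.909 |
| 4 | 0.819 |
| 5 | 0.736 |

At 4 km, from the table: ρ = 0.819 kg/m³.
L = ½ρv²S·CL = ½ × 0.819 × 61.5² × 12.7 × 0.855 = 16800 N ≈ 16.8 kN

L = 16800 N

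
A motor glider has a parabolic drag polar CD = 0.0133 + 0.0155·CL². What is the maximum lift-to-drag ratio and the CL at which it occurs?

(L/D)max = 34.8, at CL = 0.926

For CD = CD0 + K·CL², (L/D)max occurs at CL* = √(CD0/K) and equals 1/(2√(K·CD0)).
(L/D)max = 1/(2√(0.0155 × 0.0133)) = 1/(2 × 0.01436) = 34.8
CL* = √(0.0133/0.0155) = 0.926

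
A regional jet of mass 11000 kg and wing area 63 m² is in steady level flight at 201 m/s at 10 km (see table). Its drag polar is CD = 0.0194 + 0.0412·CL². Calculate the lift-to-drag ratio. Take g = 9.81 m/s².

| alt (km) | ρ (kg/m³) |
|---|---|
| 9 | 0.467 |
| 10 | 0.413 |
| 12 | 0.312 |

L/D = 9.71

At 10 km, from the table: ρ = 0.413 kg/m³.
In steady level flight, lift balances weight: W = mg = 11000 × 9.81 = 1.0791×10^5 N.
q = ½ρv² = ½ × 0.413 × 201² = 8343 Pa.
CL = W/(q·S) = 1.0791×10^5 / (8343 × 63) = 0.2053.
CD = 0.0194 + 0.0412 × 0.2053² = 0.02114.
L/D = CL/CD = 0.2053 / 0.02114 = 9.71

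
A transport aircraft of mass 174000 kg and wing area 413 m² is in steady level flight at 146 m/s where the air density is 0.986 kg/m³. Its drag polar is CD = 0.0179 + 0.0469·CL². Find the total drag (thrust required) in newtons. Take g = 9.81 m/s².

In steady level flight, lift balances weight: W = mg = 174000 × 9.81 = 1.7069×10^6 N.
Dynamic pressure q = 0.5 × 0.986 × 146² = 10510 Pa.
Required CL = L/(qS) = 1.7069×10^6/(10510·413) = 0.3933.
CD = 0.0179 + 0.0469 × 0.3933² = 0.02515.
D = q·S·CD = 10510 × 413 × 0.02515 = 1.092×10^5 N

D = 1.09×10^5 N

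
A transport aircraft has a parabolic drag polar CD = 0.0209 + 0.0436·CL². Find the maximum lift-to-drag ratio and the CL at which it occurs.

(L/D)max = 16.6, at CL = 0.692

For CD = CD0 + K·CL², (L/D)max occurs at CL* = √(CD0/K) and equals 1/(2√(K·CD0)).
(L/D)max = 1/(2√(0.0436 × 0.0209)) = 1/(2 × 0.03019) = 16.6
CL* = √(0.0209/0.0436) = 0.692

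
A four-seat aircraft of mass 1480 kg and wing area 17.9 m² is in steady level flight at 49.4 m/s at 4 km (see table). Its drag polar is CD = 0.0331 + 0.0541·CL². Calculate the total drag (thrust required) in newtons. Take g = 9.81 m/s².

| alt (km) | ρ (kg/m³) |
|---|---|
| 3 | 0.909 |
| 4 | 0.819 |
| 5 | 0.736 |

D = 1230 N

At 4 km, from the table: ρ = 0.819 kg/m³.
In steady level flight, lift balances weight: W = mg = 1480 × 9.81 = 14519 N.
q = ½ρv² = ½ × 0.819 × 49.4² = 999.3 Pa.
CL = 2W/(ρv²S) = 2×14519/(0.819×49.4²×17.9) = 0.8117.
CD = 0.0331 + 0.0541 × 0.8117² = 0.06874.
D = q·S·CD = 999.3 × 17.9 × 0.06874 = 1230 N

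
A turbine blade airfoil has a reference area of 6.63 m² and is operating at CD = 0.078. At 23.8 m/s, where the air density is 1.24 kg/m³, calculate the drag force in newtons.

Dynamic pressure q = ½ρv² = ½ × 1.24 × 23.8² = 351.2 Pa.
D = q·S·CD = 351.2 × 6.63 × 0.078 = 182 N

D = 182 N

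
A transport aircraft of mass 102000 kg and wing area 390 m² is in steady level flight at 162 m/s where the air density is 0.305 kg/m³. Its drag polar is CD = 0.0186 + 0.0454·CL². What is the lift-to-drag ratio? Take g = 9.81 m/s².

Level flight ⇒ L = W = m·g = 102000 × 9.81 = 1.0006×10^6 N.
q = ½ρv² = ½ × 0.305 × 162² = 4002 Pa.
CL = 2W/(ρv²S) = 2×1.0006×10^6/(0.305×162²×390) = 0.6411.
CD = 0.0186 + 0.0454 × 0.6411² = 0.03726.
L/D = CL/CD = 0.6411 / 0.03726 = 17.2

L/D = 17.2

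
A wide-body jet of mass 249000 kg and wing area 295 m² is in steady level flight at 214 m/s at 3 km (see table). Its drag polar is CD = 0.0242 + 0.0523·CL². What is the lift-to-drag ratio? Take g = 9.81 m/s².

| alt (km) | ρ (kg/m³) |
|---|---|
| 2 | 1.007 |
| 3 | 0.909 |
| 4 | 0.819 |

L/D = 12.2

At 3 km, from the table: ρ = 0.909 kg/m³.
In steady level flight, lift balances weight: W = mg = 249000 × 9.81 = 2.4427×10^6 N.
q = ½ρv² = ½ × 0.909 × 214² = 20810 Pa.
CL = 2W/(ρv²S) = 2×2.4427×10^6/(0.909×214²×295) = 0.3978.
CD = 0.0242 + 0.0523 × 0.3978² = 0.03248.
L/D = CL/CD = 0.3978 / 0.03248 = 12.2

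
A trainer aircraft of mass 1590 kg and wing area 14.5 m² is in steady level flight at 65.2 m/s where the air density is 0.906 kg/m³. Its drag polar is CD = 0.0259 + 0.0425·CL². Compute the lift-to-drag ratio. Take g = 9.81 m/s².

In steady level flight, lift balances weight: W = mg = 1590 × 9.81 = 15598 N.
q = ½ρv² = ½ × 0.906 × 65.2² = 1926 Pa.
Required CL = L/(qS) = 15598/(1926·14.5) = 0.5586.
CD = 0.0259 + 0.0425 × 0.5586² = 0.03916.
L/D = CL/CD = 0.5586 / 0.03916 = 14.3

L/D = 14.3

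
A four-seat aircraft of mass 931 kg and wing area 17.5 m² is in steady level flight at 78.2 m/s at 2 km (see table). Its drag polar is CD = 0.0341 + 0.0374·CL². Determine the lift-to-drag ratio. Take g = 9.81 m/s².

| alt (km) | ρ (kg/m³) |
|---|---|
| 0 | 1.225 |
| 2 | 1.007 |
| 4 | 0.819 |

At 2 km, from the table: ρ = 1.007 kg/m³.
In steady level flight, lift balances weight: W = mg = 931 × 9.81 = 9133.1 N.
q = ½ρv² = ½ × 1.007 × 78.2² = 3079 Pa.
CL = 2W/(ρv²S) = 2×9133.1/(1.007×78.2²×17.5) = 0.1695.
CD = 0.0341 + 0.0374 × 0.1695² = 0.03517.
L/D = CL/CD = 0.1695 / 0.03517 = 4.82

L/D = 4.82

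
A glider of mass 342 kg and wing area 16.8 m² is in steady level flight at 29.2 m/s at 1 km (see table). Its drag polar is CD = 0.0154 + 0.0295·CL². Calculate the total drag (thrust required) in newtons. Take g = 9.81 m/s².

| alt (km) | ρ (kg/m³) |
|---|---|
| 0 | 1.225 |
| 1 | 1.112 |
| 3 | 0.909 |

At 1 km, from the table: ρ = 1.112 kg/m³.
In steady level flight, lift balances weight: W = mg = 342 × 9.81 = 3355 N.
q = ½ρv² = ½ × 1.112 × 29.2² = 474.1 Pa.
Required CL = L/(qS) = 3355/(474.1·16.8) = 0.4213.
CD = 0.0154 + 0.0295 × 0.4213² = 0.02063.
D = q·S·CD = 474.1 × 16.8 × 0.02063 = 164.3 N

D = 164 N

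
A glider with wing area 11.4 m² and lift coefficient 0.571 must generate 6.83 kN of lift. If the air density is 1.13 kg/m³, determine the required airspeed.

L = ½ρv²S·CL ⇒ v = √(2L/(ρ·S·CL))
v = √(2 × 6830 / (1.13 × 11.4 × 0.571)) = √1857 = 43.1 m/s

v = 43.1 m/s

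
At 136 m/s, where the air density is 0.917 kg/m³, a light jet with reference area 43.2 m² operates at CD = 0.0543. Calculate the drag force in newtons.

D = 19900 N

Dynamic pressure q = ½ρv² = ½ × 0.917 × 136² = 8480 Pa.
D = q·S·CD = 8480 × 43.2 × 0.0543 = 19900 N ≈ 19.9 kN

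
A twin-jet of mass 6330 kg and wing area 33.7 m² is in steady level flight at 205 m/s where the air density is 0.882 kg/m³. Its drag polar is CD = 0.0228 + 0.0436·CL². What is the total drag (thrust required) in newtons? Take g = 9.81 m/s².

D = 14500 N

Weight W = mg = 6330 × 9.81 = 62097 N; in level flight L = W.
q = ½ρv² = ½ × 0.882 × 205² = 18530 Pa.
CL = W/(q·S) = 62097 / (18530 × 33.7) = 0.09943.
CD = 0.0228 + 0.0436 × 0.09943² = 0.02323.
D = q·S·CD = 18530 × 33.7 × 0.02323 = 14510 N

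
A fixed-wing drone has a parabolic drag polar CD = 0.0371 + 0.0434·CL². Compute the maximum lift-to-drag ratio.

For CD = CD0 + K·CL², (L/D)max occurs at CL* = √(CD0/K) and equals 1/(2√(K·CD0)).
(L/D)max = 1/(2√(0.0434 × 0.0371)) = 1/(2 × 0.04013) = 12.5

(L/D)max = 12.5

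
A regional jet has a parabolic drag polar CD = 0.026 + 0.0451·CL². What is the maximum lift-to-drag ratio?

(L/D)max = 14.6

For CD = CD0 + K·CL², (L/D)max occurs at CL* = √(CD0/K) and equals 1/(2√(K·CD0)).
(L/D)max = 1/(2√(0.0451 × 0.026)) = 1/(2 × 0.03424) = 14.6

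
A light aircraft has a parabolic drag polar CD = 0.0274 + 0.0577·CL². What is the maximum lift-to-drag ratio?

For CD = CD0 + K·CL², (L/D)max occurs at CL* = √(CD0/K) and equals 1/(2√(K·CD0)).
(L/D)max = 1/(2√(0.0577 × 0.0274)) = 1/(2 × 0.03976) = 12.6

(L/D)max = 12.6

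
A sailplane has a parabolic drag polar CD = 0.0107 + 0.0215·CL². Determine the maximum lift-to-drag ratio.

(L/D)max = 33

For CD = CD0 + K·CL², (L/D)max occurs at CL* = √(CD0/K) and equals 1/(2√(K·CD0)).
(L/D)max = 1/(2√(0.0215 × 0.0107)) = 1/(2 × 0.01517) = 33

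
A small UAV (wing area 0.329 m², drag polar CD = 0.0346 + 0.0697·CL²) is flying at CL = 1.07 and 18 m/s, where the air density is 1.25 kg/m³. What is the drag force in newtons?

CD = 0.0346 + 0.0697 × 1.07² = 0.1144
D = ½ρv²S·CD = ½ × 1.25 × 18² × 0.329 × 0.1144 = 7.62 N

D = 7.62 N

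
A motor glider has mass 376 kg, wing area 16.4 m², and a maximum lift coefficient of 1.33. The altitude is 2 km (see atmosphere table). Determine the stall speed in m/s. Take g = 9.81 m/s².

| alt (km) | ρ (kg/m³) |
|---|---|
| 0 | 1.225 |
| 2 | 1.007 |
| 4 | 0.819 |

V_stall = 18.3 m/s

At 2 km, from the table: ρ = 1.007 kg/m³.
Weight W = mg = 376 × 9.81 = 3689 N.
V_stall = √(2W/(ρ·S·CL,max)) = √(2 × 3689 / (1.007 × 16.4 × 1.33))
V_stall = √335.9 = 18.3 m/s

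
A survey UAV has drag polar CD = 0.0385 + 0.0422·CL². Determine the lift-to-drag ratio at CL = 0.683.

L/D = 11.7

CD = 0.0385 + 0.0422 × 0.683² = 0.05819
L/D = CL/CD = 0.683 / 0.05819 = 11.7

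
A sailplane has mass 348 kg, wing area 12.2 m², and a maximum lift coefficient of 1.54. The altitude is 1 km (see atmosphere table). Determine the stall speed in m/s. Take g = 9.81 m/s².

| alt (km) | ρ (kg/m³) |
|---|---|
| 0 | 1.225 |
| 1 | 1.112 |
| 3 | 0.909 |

V_stall = 18.1 m/s

At 1 km, from the table: ρ = 1.112 kg/m³.
Stall occurs when L = W at CL,max. W = mg = 348 × 9.81 = 3414 N.
From L = ½ρV²S·CL,max = W: V_stall = √(2W/(ρSCL,max)) = √(2·3414/(1.112·12.2·1.54))
V_stall = √326.8 = 18.1 m/s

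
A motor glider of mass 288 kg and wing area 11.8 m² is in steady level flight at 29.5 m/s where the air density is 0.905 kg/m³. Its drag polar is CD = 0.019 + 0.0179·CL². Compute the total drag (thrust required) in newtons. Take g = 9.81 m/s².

D = 119 N

Weight W = mg = 288 × 9.81 = 2825.3 N; in level flight L = W.
Dynamic pressure q = 0.5 × 0.905 × 29.5² = 393.8 Pa.
CL = W/(q·S) = 2825.3 / (393.8 × 11.8) = 0.608.
CD = 0.019 + 0.0179 × 0.608² = 0.02562.
D = q·S·CD = 393.8 × 11.8 × 0.02562 = 119 N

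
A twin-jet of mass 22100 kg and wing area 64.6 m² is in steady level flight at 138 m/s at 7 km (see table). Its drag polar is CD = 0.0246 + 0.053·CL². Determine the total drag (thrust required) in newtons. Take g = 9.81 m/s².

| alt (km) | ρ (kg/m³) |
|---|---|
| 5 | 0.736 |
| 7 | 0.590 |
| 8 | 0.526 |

D = 15800 N

At 7 km, from the table: ρ = 0.590 kg/m³.
Level flight ⇒ L = W = m·g = 22100 × 9.81 = 2.168×10^5 N.
Dynamic pressure q = 0.5 × 0.59 × 138² = 5618 Pa.
Required CL = L/(qS) = 2.168×10^5/(5618·64.6) = 0.5974.
CD = 0.0246 + 0.053 × 0.5974² = 0.04351.
D = q·S·CD = 5618 × 64.6 × 0.04351 = 15790 N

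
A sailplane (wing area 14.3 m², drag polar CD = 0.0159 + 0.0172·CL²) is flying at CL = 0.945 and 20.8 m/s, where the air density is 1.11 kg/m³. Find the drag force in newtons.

CD = 0.0159 + 0.0172 × 0.945² = 0.03126
D = ½ρv²S·CD = ½ × 1.11 × 20.8² × 14.3 × 0.03126 = 107 N

D = 107 N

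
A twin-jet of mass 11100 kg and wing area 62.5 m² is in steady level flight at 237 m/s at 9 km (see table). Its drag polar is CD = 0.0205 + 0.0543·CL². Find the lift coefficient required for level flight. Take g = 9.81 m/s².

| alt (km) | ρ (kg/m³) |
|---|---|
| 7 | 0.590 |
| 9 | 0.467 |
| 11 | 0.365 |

CL = 0.133

At 9 km, from the table: ρ = 0.467 kg/m³.
Weight W = mg = 11100 × 9.81 = 1.0889×10^5 N; in level flight L = W.
q = ½ρv² = ½ × 0.467 × 237² = 13120 Pa.
Required CL = L/(qS) = 1.0889×10^5/(13120·62.5) = 0.1328.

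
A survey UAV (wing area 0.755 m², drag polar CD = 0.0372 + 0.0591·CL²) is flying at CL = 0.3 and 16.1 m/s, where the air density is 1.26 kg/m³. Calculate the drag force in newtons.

CD = 0.0372 + 0.0591 × 0.3² = 0.04252
D = ½ρv²S·CD = ½ × 1.26 × 16.1² × 0.755 × 0.04252 = 5.24 N

D = 5.24 N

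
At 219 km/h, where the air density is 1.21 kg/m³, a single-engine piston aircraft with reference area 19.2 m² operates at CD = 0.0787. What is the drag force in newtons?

Convert speed: v = 219 km/h ÷ 3.6 = 60.83 m/s.
D = ½ρv²S·CD = ½ × 1.21 × 60.83² × 19.2 × 0.0787 = 3380 N

D = 3380 N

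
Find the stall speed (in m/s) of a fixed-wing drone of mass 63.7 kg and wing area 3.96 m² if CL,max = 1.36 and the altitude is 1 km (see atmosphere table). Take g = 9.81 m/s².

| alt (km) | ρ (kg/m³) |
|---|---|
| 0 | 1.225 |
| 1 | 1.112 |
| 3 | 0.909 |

At 1 km, from the table: ρ = 1.112 kg/m³.
At stall, lift equals weight: L = W = m·g = 63.7 × 9.81 = 624.9 N.
From L = ½ρV²S·CL,max = W: V_stall = √(2W/(ρSCL,max)) = √(2·624.9/(1.112·3.96·1.36))
V_stall = √208.7 = 14.4 m/s

V_stall = 14.4 m/s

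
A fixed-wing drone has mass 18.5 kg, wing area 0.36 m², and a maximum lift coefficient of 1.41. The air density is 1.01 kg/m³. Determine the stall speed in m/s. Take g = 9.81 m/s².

At stall, lift equals weight: L = W = m·g = 18.5 × 9.81 = 181.5 N.
V_stall = √(2W/(ρ·S·CL,max)) = √(2 × 181.5 / (1.01 × 0.36 × 1.41))
V_stall = √708 = 26.6 m/s

V_stall = 26.6 m/s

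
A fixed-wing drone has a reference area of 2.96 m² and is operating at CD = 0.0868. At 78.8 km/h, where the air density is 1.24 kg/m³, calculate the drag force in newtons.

D = 76.3 N

Convert speed: v = 78.8 km/h ÷ 3.6 = 21.89 m/s.
Dynamic pressure q = ½ρv² = ½ × 1.24 × 21.89² = 297.1 Pa.
D = q·S·CD = 297.1 × 2.96 × 0.0868 = 76.3 N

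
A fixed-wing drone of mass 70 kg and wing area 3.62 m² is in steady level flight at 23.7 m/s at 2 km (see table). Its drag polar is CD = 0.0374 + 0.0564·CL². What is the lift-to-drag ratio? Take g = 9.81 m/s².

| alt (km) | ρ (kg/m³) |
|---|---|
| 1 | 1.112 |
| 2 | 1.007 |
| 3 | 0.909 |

At 2 km, from the table: ρ = 1.007 kg/m³.
In steady level flight, lift balances weight: W = mg = 70 × 9.81 = 686.7 N.
q = ½ρv² = ½ × 1.007 × 23.7² = 282.8 Pa.
Required CL = L/(qS) = 686.7/(282.8·3.62) = 0.6708.
CD = 0.0374 + 0.0564 × 0.6708² = 0.06277.
L/D = CL/CD = 0.6708 / 0.06277 = 10.7

L/D = 10.7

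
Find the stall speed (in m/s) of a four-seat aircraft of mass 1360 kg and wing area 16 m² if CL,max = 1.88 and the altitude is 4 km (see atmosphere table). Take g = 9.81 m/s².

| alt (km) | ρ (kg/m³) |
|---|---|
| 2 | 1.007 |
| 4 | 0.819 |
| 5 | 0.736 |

At 4 km, from the table: ρ = 0.819 kg/m³.
Stall occurs when L = W at CL,max. W = mg = 1360 × 9.81 = 13340 N.
V_stall = √(2W/(ρ·S·CL,max)) = √(2 × 13340 / (0.819 × 16 × 1.88))
V_stall = √1083 = 32.9 m/s

V_stall = 32.9 m/s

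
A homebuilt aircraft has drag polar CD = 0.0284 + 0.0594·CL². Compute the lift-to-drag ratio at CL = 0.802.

CD = 0.0284 + 0.0594 × 0.802² = 0.06661
L/D = CL/CD = 0.802 / 0.06661 = 12

L/D = 12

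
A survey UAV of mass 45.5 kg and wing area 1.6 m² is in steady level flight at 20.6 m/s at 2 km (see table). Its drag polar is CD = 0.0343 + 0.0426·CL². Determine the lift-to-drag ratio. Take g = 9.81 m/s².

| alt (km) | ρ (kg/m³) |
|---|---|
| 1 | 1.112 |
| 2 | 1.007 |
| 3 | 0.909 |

L/D = 12.2

At 2 km, from the table: ρ = 1.007 kg/m³.
Weight W = mg = 45.5 × 9.81 = 446.36 N; in level flight L = W.
q = ½ρv² = ½ × 1.007 × 20.6² = 213.7 Pa.
Required CL = L/(qS) = 446.36/(213.7·1.6) = 1.306.
CD = 0.0343 + 0.0426 × 1.306² = 0.1069.
L/D = CL/CD = 1.306 / 0.1069 = 12.2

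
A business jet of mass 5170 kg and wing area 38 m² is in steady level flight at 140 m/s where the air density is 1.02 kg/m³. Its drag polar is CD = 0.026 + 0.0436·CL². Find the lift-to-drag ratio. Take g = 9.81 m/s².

L/D = 4.99

In steady level flight, lift balances weight: W = mg = 5170 × 9.81 = 50718 N.
q = ½ρv² = ½ × 1.02 × 140² = 9996 Pa.
CL = 2W/(ρv²S) = 2×50718/(1.02×140²×38) = 0.1335.
CD = 0.026 + 0.0436 × 0.1335² = 0.02678.
L/D = CL/CD = 0.1335 / 0.02678 = 4.99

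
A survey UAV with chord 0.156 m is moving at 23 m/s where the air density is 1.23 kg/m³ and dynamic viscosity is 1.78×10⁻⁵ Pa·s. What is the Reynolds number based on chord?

Re = ρ·v·c/μ = 1.23 × 23 × 0.156 / (1.78×10⁻⁵) = 2.48×10^5

Re = 2.48×10^5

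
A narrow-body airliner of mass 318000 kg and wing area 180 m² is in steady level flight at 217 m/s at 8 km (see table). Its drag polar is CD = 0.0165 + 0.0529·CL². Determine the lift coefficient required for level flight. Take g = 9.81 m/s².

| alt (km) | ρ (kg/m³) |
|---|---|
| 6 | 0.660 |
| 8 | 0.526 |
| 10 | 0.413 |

At 8 km, from the table: ρ = 0.526 kg/m³.
Weight W = mg = 318000 × 9.81 = 3.1196×10^6 N; in level flight L = W.
q = ½ρv² = ½ × 0.526 × 217² = 12380 Pa.
CL = W/(q·S) = 3.1196×10^6 / (12380 × 180) = 1.399.

CL = 1.4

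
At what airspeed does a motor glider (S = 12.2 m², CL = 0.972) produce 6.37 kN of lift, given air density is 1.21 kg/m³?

L = ½ρv²S·CL ⇒ v = √(2L/(ρ·S·CL))
v = √(2 × 6370 / (1.21 × 12.2 × 0.972)) = √887.9 = 29.8 m/s

v = 29.8 m/s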